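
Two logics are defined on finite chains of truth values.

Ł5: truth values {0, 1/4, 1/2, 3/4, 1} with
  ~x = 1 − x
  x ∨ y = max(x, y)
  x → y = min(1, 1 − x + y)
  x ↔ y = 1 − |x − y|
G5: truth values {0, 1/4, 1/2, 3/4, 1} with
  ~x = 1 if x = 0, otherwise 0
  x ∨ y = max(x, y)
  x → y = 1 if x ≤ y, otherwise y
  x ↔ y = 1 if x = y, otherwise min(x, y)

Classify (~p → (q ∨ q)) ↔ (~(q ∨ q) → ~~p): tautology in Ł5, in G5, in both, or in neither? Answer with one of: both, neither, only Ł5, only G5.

In Ł5: every assignment gives 1 — tautology.
In G5: at p = 0, q = 1/4 the value is 1/4 — not a tautology.

only Ł5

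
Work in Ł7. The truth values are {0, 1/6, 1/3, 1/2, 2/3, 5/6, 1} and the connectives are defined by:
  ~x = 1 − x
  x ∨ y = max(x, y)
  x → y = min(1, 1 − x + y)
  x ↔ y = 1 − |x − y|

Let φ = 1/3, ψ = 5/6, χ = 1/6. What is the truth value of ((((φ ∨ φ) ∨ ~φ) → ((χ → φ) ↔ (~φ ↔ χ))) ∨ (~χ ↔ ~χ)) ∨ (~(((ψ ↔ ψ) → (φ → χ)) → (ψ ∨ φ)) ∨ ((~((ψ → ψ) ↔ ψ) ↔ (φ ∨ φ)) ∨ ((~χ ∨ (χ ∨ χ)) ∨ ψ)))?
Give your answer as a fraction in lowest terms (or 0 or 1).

φ ∨ φ = 1/3 ∨ 1/3 = 1/3
~φ = ~1/3 = 2/3
(φ ∨ φ) ∨ ~φ = 1/3 ∨ 2/3 = 2/3
χ → φ = 1/6 → 1/3 = 1
~φ = ~1/3 = 2/3
~φ ↔ χ = 2/3 ↔ 1/6 = 1/2
(χ → φ) ↔ (~φ ↔ χ) = 1 ↔ 1/2 = 1/2
((φ ∨ φ) ∨ ~φ) → ((χ → φ) ↔ (~φ ↔ χ)) = 2/3 → 1/2 = 5/6
~χ = ~1/6 = 5/6
~χ = ~1/6 = 5/6
~χ ↔ ~χ = 5/6 ↔ 5/6 = 1
(((φ ∨ φ) ∨ ~φ) → ((χ → φ) ↔ (~φ ↔ χ))) ∨ (~χ ↔ ~χ) = 5/6 ∨ 1 = 1
ψ ↔ ψ = 5/6 ↔ 5/6 = 1
φ → χ = 1/3 → 1/6 = 5/6
(ψ ↔ ψ) → (φ → χ) = 1 → 5/6 = 5/6
ψ ∨ φ = 5/6 ∨ 1/3 = 5/6
((ψ ↔ ψ) → (φ → χ)) → (ψ ∨ φ) = 5/6 → 5/6 = 1
~(((ψ ↔ ψ) → (φ → χ)) → (ψ ∨ φ)) = ~1 = 0
ψ → ψ = 5/6 → 5/6 = 1
(ψ → ψ) ↔ ψ = 1 ↔ 5/6 = 5/6
~((ψ → ψ) ↔ ψ) = ~5/6 = 1/6
φ ∨ φ = 1/3 ∨ 1/3 = 1/3
~((ψ → ψ) ↔ ψ) ↔ (φ ∨ φ) = 1/6 ↔ 1/3 = 5/6
~χ = ~1/6 = 5/6
χ ∨ χ = 1/6 ∨ 1/6 = 1/6
~χ ∨ (χ ∨ χ) = 5/6 ∨ 1/6 = 5/6
(~χ ∨ (χ ∨ χ)) ∨ ψ = 5/6 ∨ 5/6 = 5/6
(~((ψ → ψ) ↔ ψ) ↔ (φ ∨ φ)) ∨ ((~χ ∨ (χ ∨ χ)) ∨ ψ) = 5/6 ∨ 5/6 = 5/6
~(((ψ ↔ ψ) → (φ → χ)) → (ψ ∨ φ)) ∨ ((~((ψ → ψ) ↔ ψ) ↔ (φ ∨ φ)) ∨ ((~χ ∨ (χ ∨ χ)) ∨ ψ)) = 0 ∨ 5/6 = 5/6
((((φ ∨ φ) ∨ ~φ) → ((χ → φ) ↔ (~φ ↔ χ))) ∨ (~χ ↔ ~χ)) ∨ (~(((ψ ↔ ψ) → (φ → χ)) → (ψ ∨ φ)) ∨ ((~((ψ → ψ) ↔ ψ) ↔ (φ ∨ φ)) ∨ ((~χ ∨ (χ ∨ χ)) ∨ ψ))) = 1 ∨ 5/6 = 1

1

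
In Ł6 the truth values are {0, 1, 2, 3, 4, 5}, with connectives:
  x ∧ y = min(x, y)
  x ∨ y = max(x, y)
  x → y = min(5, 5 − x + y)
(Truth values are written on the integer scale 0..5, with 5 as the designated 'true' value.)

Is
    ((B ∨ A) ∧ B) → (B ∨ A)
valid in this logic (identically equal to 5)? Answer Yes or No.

At A = 1, B = 4, for instance:
B ∨ A = 4 ∨ 1 = 4
(B ∨ A) ∧ B = 4 ∧ 4 = 4
((B ∨ A) ∧ B) → (B ∨ A) = 4 → 4 = 5
and checking the remaining 35 assignments likewise gives ≥ 5 in every case.

Yes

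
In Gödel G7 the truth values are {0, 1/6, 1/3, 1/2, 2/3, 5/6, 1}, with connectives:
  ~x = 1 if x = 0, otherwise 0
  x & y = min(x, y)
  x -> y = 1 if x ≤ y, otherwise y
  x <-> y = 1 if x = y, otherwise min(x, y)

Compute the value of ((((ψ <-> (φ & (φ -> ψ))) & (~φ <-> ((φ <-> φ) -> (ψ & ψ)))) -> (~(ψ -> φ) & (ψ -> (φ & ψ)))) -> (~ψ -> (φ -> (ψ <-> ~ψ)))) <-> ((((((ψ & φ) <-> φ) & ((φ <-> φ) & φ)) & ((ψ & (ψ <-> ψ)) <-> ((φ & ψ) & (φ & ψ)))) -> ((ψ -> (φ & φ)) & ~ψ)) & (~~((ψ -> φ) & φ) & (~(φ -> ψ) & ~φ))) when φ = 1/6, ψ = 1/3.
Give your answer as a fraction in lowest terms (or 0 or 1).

φ -> ψ = 1/6 -> 1/3 = 1
φ & (φ -> ψ) = 1/6 & 1 = 1/6
ψ <-> (φ & (φ -> ψ)) = 1/3 <-> 1/6 = 1/6
~φ = ~1/6 = 0
φ <-> φ = 1/6 <-> 1/6 = 1
ψ & ψ = 1/3 & 1/3 = 1/3
(φ <-> φ) -> (ψ & ψ) = 1 -> 1/3 = 1/3
~φ <-> ((φ <-> φ) -> (ψ & ψ)) = 0 <-> 1/3 = 0
(ψ <-> (φ & (φ -> ψ))) & (~φ <-> ((φ <-> φ) -> (ψ & ψ))) = 1/6 & 0 = 0
ψ -> φ = 1/3 -> 1/6 = 1/6
~(ψ -> φ) = ~1/6 = 0
φ & ψ = 1/6 & 1/3 = 1/6
ψ -> (φ & ψ) = 1/3 -> 1/6 = 1/6
~(ψ -> φ) & (ψ -> (φ & ψ)) = 0 & 1/6 = 0
((ψ <-> (φ & (φ -> ψ))) & (~φ <-> ((φ <-> φ) -> (ψ & ψ)))) -> (~(ψ -> φ) & (ψ -> (φ & ψ))) = 0 -> 0 = 1
~ψ = ~1/3 = 0
~ψ = ~1/3 = 0
ψ <-> ~ψ = 1/3 <-> 0 = 0
φ -> (ψ <-> ~ψ) = 1/6 -> 0 = 0
~ψ -> (φ -> (ψ <-> ~ψ)) = 0 -> 0 = 1
(((ψ <-> (φ & (φ -> ψ))) & (~φ <-> ((φ <-> φ) -> (ψ & ψ)))) -> (~(ψ -> φ) & (ψ -> (φ & ψ)))) -> (~ψ -> (φ -> (ψ <-> ~ψ))) = 1 -> 1 = 1
ψ & φ = 1/3 & 1/6 = 1/6
(ψ & φ) <-> φ = 1/6 <-> 1/6 = 1
φ <-> φ = 1/6 <-> 1/6 = 1
(φ <-> φ) & φ = 1 & 1/6 = 1/6
((ψ & φ) <-> φ) & ((φ <-> φ) & φ) = 1 & 1/6 = 1/6
ψ <-> ψ = 1/3 <-> 1/3 = 1
ψ & (ψ <-> ψ) = 1/3 & 1 = 1/3
φ & ψ = 1/6 & 1/3 = 1/6
φ & ψ = 1/6 & 1/3 = 1/6
(φ & ψ) & (φ & ψ) = 1/6 & 1/6 = 1/6
(ψ & (ψ <-> ψ)) <-> ((φ & ψ) & (φ & ψ)) = 1/3 <-> 1/6 = 1/6
(((ψ & φ) <-> φ) & ((φ <-> φ) & φ)) & ((ψ & (ψ <-> ψ)) <-> ((φ & ψ) & (φ & ψ))) = 1/6 & 1/6 = 1/6
φ & φ = 1/6 & 1/6 = 1/6
ψ -> (φ & φ) = 1/3 -> 1/6 = 1/6
~ψ = ~1/3 = 0
(ψ -> (φ & φ)) & ~ψ = 1/6 & 0 = 0
((((ψ & φ) <-> φ) & ((φ <-> φ) & φ)) & ((ψ & (ψ <-> ψ)) <-> ((φ & ψ) & (φ & ψ)))) -> ((ψ -> (φ & φ)) & ~ψ) = 1/6 -> 0 = 0
ψ -> φ = 1/3 -> 1/6 = 1/6
(ψ -> φ) & φ = 1/6 & 1/6 = 1/6
~((ψ -> φ) & φ) = ~1/6 = 0
~~((ψ -> φ) & φ) = ~0 = 1
φ -> ψ = 1/6 -> 1/3 = 1
~(φ -> ψ) = ~1 = 0
~φ = ~1/6 = 0
~(φ -> ψ) & ~φ = 0 & 0 = 0
~~((ψ -> φ) & φ) & (~(φ -> ψ) & ~φ) = 1 & 0 = 0
(((((ψ & φ) <-> φ) & ((φ <-> φ) & φ)) & ((ψ & (ψ <-> ψ)) <-> ((φ & ψ) & (φ & ψ)))) -> ((ψ -> (φ & φ)) & ~ψ)) & (~~((ψ -> φ) & φ) & (~(φ -> ψ) & ~φ)) = 0 & 0 = 0
((((ψ <-> (φ & (φ -> ψ))) & (~φ <-> ((φ <-> φ) -> (ψ & ψ)))) -> (~(ψ -> φ) & (ψ -> (φ & ψ)))) -> (~ψ -> (φ -> (ψ <-> ~ψ)))) <-> ((((((ψ & φ) <-> φ) & ((φ <-> φ) & φ)) & ((ψ & (ψ <-> ψ)) <-> ((φ & ψ) & (φ & ψ)))) -> ((ψ -> (φ & φ)) & ~ψ)) & (~~((ψ -> φ) & φ) & (~(φ -> ψ) & ~φ))) = 1 <-> 0 = 0

0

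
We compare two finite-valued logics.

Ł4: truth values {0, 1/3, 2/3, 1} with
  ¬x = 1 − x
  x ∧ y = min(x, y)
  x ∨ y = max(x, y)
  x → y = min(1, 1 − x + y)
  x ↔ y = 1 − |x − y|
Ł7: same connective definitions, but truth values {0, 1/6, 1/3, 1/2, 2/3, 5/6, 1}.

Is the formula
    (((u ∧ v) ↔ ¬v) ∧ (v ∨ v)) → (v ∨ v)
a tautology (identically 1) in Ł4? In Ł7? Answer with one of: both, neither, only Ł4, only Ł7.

both

In Ł4: every assignment gives 1 — tautology.
In Ł7: every assignment gives 1 — tautology.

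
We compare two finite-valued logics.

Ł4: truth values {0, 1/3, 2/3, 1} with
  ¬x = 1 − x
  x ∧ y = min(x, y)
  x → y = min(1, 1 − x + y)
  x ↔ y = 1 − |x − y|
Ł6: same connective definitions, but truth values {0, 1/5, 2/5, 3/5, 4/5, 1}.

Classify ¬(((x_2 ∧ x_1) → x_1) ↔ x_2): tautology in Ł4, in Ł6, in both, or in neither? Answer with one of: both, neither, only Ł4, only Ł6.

In Ł4: at x_1 = 0, x_2 = 1/3 the value is 2/3 — not a tautology.
In Ł6: at x_1 = 0, x_2 = 1/5 the value is 4/5 — not a tautology.

neither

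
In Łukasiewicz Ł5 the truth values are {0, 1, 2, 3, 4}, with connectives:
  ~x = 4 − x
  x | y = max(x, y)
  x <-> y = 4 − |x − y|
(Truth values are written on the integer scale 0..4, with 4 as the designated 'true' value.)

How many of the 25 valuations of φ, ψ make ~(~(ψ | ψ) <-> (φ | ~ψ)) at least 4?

value 4: 1 assignment (counts)
value 3: 2 assignments
value 2: 3 assignments
value 1: 4 assignments
value 0: 15 assignments
So 1 of the 25 assignments meets the threshold.

1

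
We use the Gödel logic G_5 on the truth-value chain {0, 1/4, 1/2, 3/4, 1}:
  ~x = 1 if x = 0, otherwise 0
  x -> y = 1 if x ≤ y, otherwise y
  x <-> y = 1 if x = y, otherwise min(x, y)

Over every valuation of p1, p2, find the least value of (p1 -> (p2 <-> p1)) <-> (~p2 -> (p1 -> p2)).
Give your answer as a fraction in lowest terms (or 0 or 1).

Take p1 = 1/2, p2 = 1/4:
p2 <-> p1 = 1/4 <-> 1/2 = 1/4
p1 -> (p2 <-> p1) = 1/2 -> 1/4 = 1/4
~p2 = ~1/4 = 0
p1 -> p2 = 1/2 -> 1/4 = 1/4
~p2 -> (p1 -> p2) = 0 -> 1/4 = 1
(p1 -> (p2 <-> p1)) <-> (~p2 -> (p1 -> p2)) = 1/4 <-> 1 = 1/4
No assignment yields a value below 1/4, so this is the minimum.

1/4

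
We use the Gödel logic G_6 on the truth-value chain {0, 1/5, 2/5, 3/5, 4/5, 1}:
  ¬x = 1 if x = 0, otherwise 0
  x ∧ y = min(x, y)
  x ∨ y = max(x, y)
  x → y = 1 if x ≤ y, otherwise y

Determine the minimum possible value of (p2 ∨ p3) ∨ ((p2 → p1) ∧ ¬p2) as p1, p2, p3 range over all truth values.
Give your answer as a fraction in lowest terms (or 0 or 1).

1/5

Take p1 = 0, p2 = 1/5, p3 = 0:
p2 ∨ p3 = 1/5 ∨ 0 = 1/5
p2 → p1 = 1/5 → 0 = 0
¬p2 = ¬1/5 = 0
(p2 → p1) ∧ ¬p2 = 0 ∧ 0 = 0
(p2 ∨ p3) ∨ ((p2 → p1) ∧ ¬p2) = 1/5 ∨ 0 = 1/5
No assignment yields a value below 1/5, so this is the minimum.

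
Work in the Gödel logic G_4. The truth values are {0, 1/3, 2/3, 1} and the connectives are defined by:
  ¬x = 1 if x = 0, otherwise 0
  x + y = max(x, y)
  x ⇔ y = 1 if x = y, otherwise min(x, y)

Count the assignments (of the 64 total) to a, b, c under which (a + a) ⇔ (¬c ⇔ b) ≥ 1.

value 1: 16 assignments (counts)
value 2/3: 5 assignments
value 1/3: 7 assignments
value 0: 36 assignments
So 16 of the 64 assignments meet the threshold.

16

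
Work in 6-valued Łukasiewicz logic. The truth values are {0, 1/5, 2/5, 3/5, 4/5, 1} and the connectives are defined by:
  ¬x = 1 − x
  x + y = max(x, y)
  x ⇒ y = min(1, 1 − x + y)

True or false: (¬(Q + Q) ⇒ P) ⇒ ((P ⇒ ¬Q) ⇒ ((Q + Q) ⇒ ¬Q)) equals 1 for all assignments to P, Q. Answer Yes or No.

Counterexample: take P = 0, Q = 4/5.
Q + Q = 4/5 + 4/5 = 4/5
¬(Q + Q) = ¬4/5 = 1/5
¬(Q + Q) ⇒ P = 1/5 ⇒ 0 = 4/5
¬Q = ¬4/5 = 1/5
P ⇒ ¬Q = 0 ⇒ 1/5 = 1
Q + Q = 4/5 + 4/5 = 4/5
¬Q = ¬4/5 = 1/5
(Q + Q) ⇒ ¬Q = 4/5 ⇒ 1/5 = 2/5
(P ⇒ ¬Q) ⇒ ((Q + Q) ⇒ ¬Q) = 1 ⇒ 2/5 = 2/5
(¬(Q + Q) ⇒ P) ⇒ ((P ⇒ ¬Q) ⇒ ((Q + Q) ⇒ ¬Q)) = 4/5 ⇒ 2/5 = 3/5
This gives 3/5 ≠ 1.

No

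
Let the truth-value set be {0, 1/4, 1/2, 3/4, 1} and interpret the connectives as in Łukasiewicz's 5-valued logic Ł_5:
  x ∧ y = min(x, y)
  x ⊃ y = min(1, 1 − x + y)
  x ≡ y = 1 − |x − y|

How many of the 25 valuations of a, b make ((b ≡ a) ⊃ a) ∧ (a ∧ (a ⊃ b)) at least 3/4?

5

value 1: 1 assignment (counts)
value 3/4: 4 assignments (counts)
value 1/2: 7 assignments
value 1/4: 7 assignments
value 0: 6 assignments
So 5 of the 25 assignments meet the threshold.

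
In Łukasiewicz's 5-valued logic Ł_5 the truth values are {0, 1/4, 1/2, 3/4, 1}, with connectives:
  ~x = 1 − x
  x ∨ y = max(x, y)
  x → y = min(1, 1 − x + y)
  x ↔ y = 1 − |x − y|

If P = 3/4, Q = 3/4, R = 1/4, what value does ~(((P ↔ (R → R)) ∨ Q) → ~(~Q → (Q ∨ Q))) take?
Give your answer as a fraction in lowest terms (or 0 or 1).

R → R = 1/4 → 1/4 = 1
P ↔ (R → R) = 3/4 ↔ 1 = 3/4
(P ↔ (R → R)) ∨ Q = 3/4 ∨ 3/4 = 3/4
~Q = ~3/4 = 1/4
Q ∨ Q = 3/4 ∨ 3/4 = 3/4
~Q → (Q ∨ Q) = 1/4 → 3/4 = 1
~(~Q → (Q ∨ Q)) = ~1 = 0
((P ↔ (R → R)) ∨ Q) → ~(~Q → (Q ∨ Q)) = 3/4 → 0 = 1/4
~(((P ↔ (R → R)) ∨ Q) → ~(~Q → (Q ∨ Q))) = ~1/4 = 3/4

3/4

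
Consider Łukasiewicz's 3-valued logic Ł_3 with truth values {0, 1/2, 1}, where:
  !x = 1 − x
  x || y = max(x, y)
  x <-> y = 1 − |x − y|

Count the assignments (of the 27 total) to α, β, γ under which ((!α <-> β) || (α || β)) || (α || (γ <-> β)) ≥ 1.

value 1: 21 assignments (counts)
value 1/2: 5 assignments
value 0: 1 assignment
So 21 of the 27 assignments meet the threshold.

21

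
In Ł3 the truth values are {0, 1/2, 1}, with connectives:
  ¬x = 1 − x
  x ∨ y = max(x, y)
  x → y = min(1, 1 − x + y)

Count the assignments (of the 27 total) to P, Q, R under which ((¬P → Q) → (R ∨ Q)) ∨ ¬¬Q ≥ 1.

value 1: 20 assignments (counts)
value 1/2: 6 assignments
value 0: 1 assignment
So 20 of the 27 assignments meet the threshold.

20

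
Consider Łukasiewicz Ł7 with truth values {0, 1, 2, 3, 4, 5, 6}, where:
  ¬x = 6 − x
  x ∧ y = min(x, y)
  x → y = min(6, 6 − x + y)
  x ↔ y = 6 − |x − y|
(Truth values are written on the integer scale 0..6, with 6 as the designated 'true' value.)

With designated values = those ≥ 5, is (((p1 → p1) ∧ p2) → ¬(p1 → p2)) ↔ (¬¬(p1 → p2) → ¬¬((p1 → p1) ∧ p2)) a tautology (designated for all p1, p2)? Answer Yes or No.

No

Counterexample: take p1 = 0, p2 = 0.
p1 → p1 = 0 → 0 = 6
(p1 → p1) ∧ p2 = 6 ∧ 0 = 0
p1 → p2 = 0 → 0 = 6
¬(p1 → p2) = ¬6 = 0
((p1 → p1) ∧ p2) → ¬(p1 → p2) = 0 → 0 = 6
p1 → p2 = 0 → 0 = 6
¬(p1 → p2) = ¬6 = 0
¬¬(p1 → p2) = ¬0 = 6
p1 → p1 = 0 → 0 = 6
(p1 → p1) ∧ p2 = 6 ∧ 0 = 0
¬((p1 → p1) ∧ p2) = ¬0 = 6
¬¬((p1 → p1) ∧ p2) = ¬6 = 0
¬¬(p1 → p2) → ¬¬((p1 → p1) ∧ p2) = 6 → 0 = 0
(((p1 → p1) ∧ p2) → ¬(p1 → p2)) ↔ (¬¬(p1 → p2) → ¬¬((p1 → p1) ∧ p2)) = 6 ↔ 0 = 0
This gives 0, which is below 5.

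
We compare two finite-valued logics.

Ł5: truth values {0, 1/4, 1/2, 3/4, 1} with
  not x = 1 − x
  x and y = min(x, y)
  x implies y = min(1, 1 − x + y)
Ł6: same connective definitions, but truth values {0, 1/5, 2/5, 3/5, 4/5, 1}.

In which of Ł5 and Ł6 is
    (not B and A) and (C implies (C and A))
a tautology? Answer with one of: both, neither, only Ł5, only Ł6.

neither

In Ł5: at A = 0, B = 0, C = 0 the value is 0 — not a tautology.
In Ł6: at A = 0, B = 0, C = 0 the value is 0 — not a tautology.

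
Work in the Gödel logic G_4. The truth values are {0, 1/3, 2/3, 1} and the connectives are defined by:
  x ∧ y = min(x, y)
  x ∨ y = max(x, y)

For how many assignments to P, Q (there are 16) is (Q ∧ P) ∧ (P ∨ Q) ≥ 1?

P = 0, Q = 0 ↦ 0  <
P = 0, Q = 1/3 ↦ 0  <
P = 0, Q = 2/3 ↦ 0  <
P = 0, Q = 1 ↦ 0  <
P = 1/3, Q = 0 ↦ 0  <
P = 1/3, Q = 1/3 ↦ 1/3  <
P = 1/3, Q = 2/3 ↦ 1/3  <
P = 1/3, Q = 1 ↦ 1/3  <
P = 2/3, Q = 0 ↦ 0  <
P = 2/3, Q = 1/3 ↦ 1/3  <
P = 2/3, Q = 2/3 ↦ 2/3  <
P = 2/3, Q = 1 ↦ 2/3  <
P = 1, Q = 0 ↦ 0  <
P = 1, Q = 1/3 ↦ 1/3  <
P = 1, Q = 2/3 ↦ 2/3  <
P = 1, Q = 1 ↦ 1  ≥
So 1 of the 16 assignments meets the threshold.

1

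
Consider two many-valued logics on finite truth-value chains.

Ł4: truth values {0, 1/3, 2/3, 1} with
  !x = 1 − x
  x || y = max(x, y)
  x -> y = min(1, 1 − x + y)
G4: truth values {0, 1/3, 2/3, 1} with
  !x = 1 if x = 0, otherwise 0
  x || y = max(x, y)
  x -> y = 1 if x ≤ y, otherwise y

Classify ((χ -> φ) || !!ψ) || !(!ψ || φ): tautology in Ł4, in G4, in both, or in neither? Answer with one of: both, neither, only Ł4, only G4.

neither

In Ł4: at φ = 0, ψ = 0, χ = 1/3 the value is 2/3 — not a tautology.
In G4: at φ = 0, ψ = 0, χ = 1/3 the value is 0 — not a tautology.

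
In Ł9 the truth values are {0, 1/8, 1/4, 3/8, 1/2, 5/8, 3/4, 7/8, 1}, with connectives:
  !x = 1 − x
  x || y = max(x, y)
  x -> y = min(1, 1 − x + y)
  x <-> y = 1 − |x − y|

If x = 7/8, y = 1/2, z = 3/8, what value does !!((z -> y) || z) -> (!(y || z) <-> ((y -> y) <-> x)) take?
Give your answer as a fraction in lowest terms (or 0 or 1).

z -> y = 3/8 -> 1/2 = 1
(z -> y) || z = 1 || 3/8 = 1
!((z -> y) || z) = !1 = 0
!!((z -> y) || z) = !0 = 1
y || z = 1/2 || 3/8 = 1/2
!(y || z) = !1/2 = 1/2
y -> y = 1/2 -> 1/2 = 1
(y -> y) <-> x = 1 <-> 7/8 = 7/8
!(y || z) <-> ((y -> y) <-> x) = 1/2 <-> 7/8 = 5/8
!!((z -> y) || z) -> (!(y || z) <-> ((y -> y) <-> x)) = 1 -> 5/8 = 5/8

5/8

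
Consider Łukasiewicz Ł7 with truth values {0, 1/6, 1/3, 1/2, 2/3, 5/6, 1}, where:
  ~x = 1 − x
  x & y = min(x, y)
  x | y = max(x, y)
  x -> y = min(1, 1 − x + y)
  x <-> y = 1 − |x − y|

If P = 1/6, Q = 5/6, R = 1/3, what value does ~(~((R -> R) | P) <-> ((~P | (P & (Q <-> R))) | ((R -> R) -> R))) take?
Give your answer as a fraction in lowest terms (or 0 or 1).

5/6

R -> R = 1/3 -> 1/3 = 1
(R -> R) | P = 1 | 1/6 = 1
~((R -> R) | P) = ~1 = 0
~P = ~1/6 = 5/6
Q <-> R = 5/6 <-> 1/3 = 1/2
P & (Q <-> R) = 1/6 & 1/2 = 1/6
~P | (P & (Q <-> R)) = 5/6 | 1/6 = 5/6
R -> R = 1/3 -> 1/3 = 1
(R -> R) -> R = 1 -> 1/3 = 1/3
(~P | (P & (Q <-> R))) | ((R -> R) -> R) = 5/6 | 1/3 = 5/6
~((R -> R) | P) <-> ((~P | (P & (Q <-> R))) | ((R -> R) -> R)) = 0 <-> 5/6 = 1/6
~(~((R -> R) | P) <-> ((~P | (P & (Q <-> R))) | ((R -> R) -> R))) = ~1/6 = 5/6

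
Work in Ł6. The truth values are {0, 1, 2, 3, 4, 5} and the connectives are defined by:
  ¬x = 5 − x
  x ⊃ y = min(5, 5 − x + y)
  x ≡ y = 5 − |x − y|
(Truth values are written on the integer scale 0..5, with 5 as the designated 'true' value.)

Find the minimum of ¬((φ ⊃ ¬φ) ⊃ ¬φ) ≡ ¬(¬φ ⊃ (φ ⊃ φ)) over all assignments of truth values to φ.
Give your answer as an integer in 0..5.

3

Take φ = 2:
¬φ = ¬2 = 3
φ ⊃ ¬φ = 2 ⊃ 3 = 5
¬φ = ¬2 = 3
(φ ⊃ ¬φ) ⊃ ¬φ = 5 ⊃ 3 = 3
¬((φ ⊃ ¬φ) ⊃ ¬φ) = ¬3 = 2
¬φ = ¬2 = 3
φ ⊃ φ = 2 ⊃ 2 = 5
¬φ ⊃ (φ ⊃ φ) = 3 ⊃ 5 = 5
¬(¬φ ⊃ (φ ⊃ φ)) = ¬5 = 0
¬((φ ⊃ ¬φ) ⊃ ¬φ) ≡ ¬(¬φ ⊃ (φ ⊃ φ)) = 2 ≡ 0 = 3
No assignment yields a value below 3, so this is the minimum.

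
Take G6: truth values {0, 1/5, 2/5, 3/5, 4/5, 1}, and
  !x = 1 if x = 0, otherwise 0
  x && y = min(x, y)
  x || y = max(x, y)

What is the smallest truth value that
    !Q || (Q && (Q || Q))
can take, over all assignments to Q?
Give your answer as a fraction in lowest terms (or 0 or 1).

Take Q = 1/5:
!Q = !1/5 = 0
Q || Q = 1/5 || 1/5 = 1/5
Q && (Q || Q) = 1/5 && 1/5 = 1/5
!Q || (Q && (Q || Q)) = 0 || 1/5 = 1/5
No assignment yields a value below 1/5, so this is the minimum.

1/5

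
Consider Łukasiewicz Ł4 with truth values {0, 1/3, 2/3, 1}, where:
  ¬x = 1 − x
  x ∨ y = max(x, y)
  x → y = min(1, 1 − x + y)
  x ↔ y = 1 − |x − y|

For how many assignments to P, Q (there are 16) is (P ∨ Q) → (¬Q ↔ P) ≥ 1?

11

P = 0, Q = 0 ↦ 1  ≥
P = 0, Q = 1/3 ↦ 1  ≥
P = 0, Q = 2/3 ↦ 1  ≥
P = 0, Q = 1 ↦ 1  ≥
P = 1/3, Q = 0 ↦ 1  ≥
P = 1/3, Q = 1/3 ↦ 1  ≥
P = 1/3, Q = 2/3 ↦ 1  ≥
P = 1/3, Q = 1 ↦ 2/3  <
P = 2/3, Q = 0 ↦ 1  ≥
P = 2/3, Q = 1/3 ↦ 1  ≥
P = 2/3, Q = 2/3 ↦ 1  ≥
P = 2/3, Q = 1 ↦ 1/3  <
P = 1, Q = 0 ↦ 1  ≥
P = 1, Q = 1/3 ↦ 2/3  <
P = 1, Q = 2/3 ↦ 1/3  <
P = 1, Q = 1 ↦ 0  <
So 11 of the 16 assignments meet the threshold.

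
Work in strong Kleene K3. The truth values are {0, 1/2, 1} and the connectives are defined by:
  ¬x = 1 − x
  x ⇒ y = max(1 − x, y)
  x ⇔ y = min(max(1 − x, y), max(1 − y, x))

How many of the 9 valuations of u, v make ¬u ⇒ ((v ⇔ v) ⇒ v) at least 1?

u = 0, v = 0 ↦ 0  <
u = 0, v = 1/2 ↦ 1/2  <
u = 0, v = 1 ↦ 1  ≥
u = 1/2, v = 0 ↦ 1/2  <
u = 1/2, v = 1/2 ↦ 1/2  <
u = 1/2, v = 1 ↦ 1  ≥
u = 1, v = 0 ↦ 1  ≥
u = 1, v = 1/2 ↦ 1  ≥
u = 1, v = 1 ↦ 1  ≥
So 5 of the 9 assignments meet the threshold.

5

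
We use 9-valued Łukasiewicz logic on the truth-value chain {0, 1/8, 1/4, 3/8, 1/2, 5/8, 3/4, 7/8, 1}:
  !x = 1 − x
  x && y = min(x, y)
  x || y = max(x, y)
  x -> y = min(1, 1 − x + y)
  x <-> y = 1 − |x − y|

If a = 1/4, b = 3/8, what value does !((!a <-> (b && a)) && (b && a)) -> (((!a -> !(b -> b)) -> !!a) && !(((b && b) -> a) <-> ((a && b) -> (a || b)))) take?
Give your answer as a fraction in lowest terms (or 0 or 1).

3/8

!a = !1/4 = 3/4
b && a = 3/8 && 1/4 = 1/4
!a <-> (b && a) = 3/4 <-> 1/4 = 1/2
b && a = 3/8 && 1/4 = 1/4
(!a <-> (b && a)) && (b && a) = 1/2 && 1/4 = 1/4
!((!a <-> (b && a)) && (b && a)) = !1/4 = 3/4
!a = !1/4 = 3/4
b -> b = 3/8 -> 3/8 = 1
!(b -> b) = !1 = 0
!a -> !(b -> b) = 3/4 -> 0 = 1/4
!a = !1/4 = 3/4
!!a = !3/4 = 1/4
(!a -> !(b -> b)) -> !!a = 1/4 -> 1/4 = 1
b && b = 3/8 && 3/8 = 3/8
(b && b) -> a = 3/8 -> 1/4 = 7/8
a && b = 1/4 && 3/8 = 1/4
a || b = 1/4 || 3/8 = 3/8
(a && b) -> (a || b) = 1/4 -> 3/8 = 1
((b && b) -> a) <-> ((a && b) -> (a || b)) = 7/8 <-> 1 = 7/8
!(((b && b) -> a) <-> ((a && b) -> (a || b))) = !7/8 = 1/8
((!a -> !(b -> b)) -> !!a) && !(((b && b) -> a) <-> ((a && b) -> (a || b))) = 1 && 1/8 = 1/8
!((!a <-> (b && a)) && (b && a)) -> (((!a -> !(b -> b)) -> !!a) && !(((b && b) -> a) <-> ((a && b) -> (a || b)))) = 3/4 -> 1/8 = 3/8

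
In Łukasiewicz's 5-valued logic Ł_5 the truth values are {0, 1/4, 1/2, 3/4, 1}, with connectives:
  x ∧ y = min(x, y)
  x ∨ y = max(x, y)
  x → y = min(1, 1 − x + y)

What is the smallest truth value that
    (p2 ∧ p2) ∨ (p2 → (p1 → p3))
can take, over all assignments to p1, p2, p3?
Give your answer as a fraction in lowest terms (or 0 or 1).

1/2

Take p1 = 1, p2 = 1/2, p3 = 0:
p2 ∧ p2 = 1/2 ∧ 1/2 = 1/2
p1 → p3 = 1 → 0 = 0
p2 → (p1 → p3) = 1/2 → 0 = 1/2
(p2 ∧ p2) ∨ (p2 → (p1 → p3)) = 1/2 ∨ 1/2 = 1/2
No assignment yields a value below 1/2, so this is the minimum.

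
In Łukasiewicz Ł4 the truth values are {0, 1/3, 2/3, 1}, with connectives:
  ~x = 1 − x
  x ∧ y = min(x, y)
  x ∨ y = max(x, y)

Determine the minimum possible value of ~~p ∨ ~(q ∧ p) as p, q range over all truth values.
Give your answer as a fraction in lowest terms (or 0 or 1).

2/3

Take p = 1/3, q = 1/3:
~p = ~1/3 = 2/3
~~p = ~2/3 = 1/3
q ∧ p = 1/3 ∧ 1/3 = 1/3
~(q ∧ p) = ~1/3 = 2/3
~~p ∨ ~(q ∧ p) = 1/3 ∨ 2/3 = 2/3
No assignment yields a value below 2/3, so this is the minimum.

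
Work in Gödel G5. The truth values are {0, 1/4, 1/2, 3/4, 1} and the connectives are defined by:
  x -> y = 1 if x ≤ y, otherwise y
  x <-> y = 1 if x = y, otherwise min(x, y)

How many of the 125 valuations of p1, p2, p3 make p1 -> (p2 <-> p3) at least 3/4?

value 1: 65 assignments (counts)
value 3/4: 2 assignments (counts)
value 1/2: 8 assignments
value 1/4: 18 assignments
value 0: 32 assignments
So 67 of the 125 assignments meet the threshold.

67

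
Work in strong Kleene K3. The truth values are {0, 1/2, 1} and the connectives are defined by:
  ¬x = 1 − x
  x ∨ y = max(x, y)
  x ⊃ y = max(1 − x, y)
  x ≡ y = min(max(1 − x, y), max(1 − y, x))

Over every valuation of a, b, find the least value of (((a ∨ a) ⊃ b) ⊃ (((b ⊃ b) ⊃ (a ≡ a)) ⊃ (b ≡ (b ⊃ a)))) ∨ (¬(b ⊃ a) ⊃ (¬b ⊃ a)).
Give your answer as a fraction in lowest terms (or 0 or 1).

Take a = 0, b = 1/2:
a ∨ a = 0 ∨ 0 = 0
(a ∨ a) ⊃ b = 0 ⊃ 1/2 = 1
b ⊃ b = 1/2 ⊃ 1/2 = 1/2
a ≡ a = 0 ≡ 0 = 1
(b ⊃ b) ⊃ (a ≡ a) = 1/2 ⊃ 1 = 1
b ⊃ a = 1/2 ⊃ 0 = 1/2
b ≡ (b ⊃ a) = 1/2 ≡ 1/2 = 1/2
((b ⊃ b) ⊃ (a ≡ a)) ⊃ (b ≡ (b ⊃ a)) = 1 ⊃ 1/2 = 1/2
((a ∨ a) ⊃ b) ⊃ (((b ⊃ b) ⊃ (a ≡ a)) ⊃ (b ≡ (b ⊃ a))) = 1 ⊃ 1/2 = 1/2
b ⊃ a = 1/2 ⊃ 0 = 1/2
¬(b ⊃ a) = ¬1/2 = 1/2
¬b = ¬1/2 = 1/2
¬b ⊃ a = 1/2 ⊃ 0 = 1/2
¬(b ⊃ a) ⊃ (¬b ⊃ a) = 1/2 ⊃ 1/2 = 1/2
(((a ∨ a) ⊃ b) ⊃ (((b ⊃ b) ⊃ (a ≡ a)) ⊃ (b ≡ (b ⊃ a)))) ∨ (¬(b ⊃ a) ⊃ (¬b ⊃ a)) = 1/2 ∨ 1/2 = 1/2
No assignment yields a value below 1/2, so this is the minimum.

1/2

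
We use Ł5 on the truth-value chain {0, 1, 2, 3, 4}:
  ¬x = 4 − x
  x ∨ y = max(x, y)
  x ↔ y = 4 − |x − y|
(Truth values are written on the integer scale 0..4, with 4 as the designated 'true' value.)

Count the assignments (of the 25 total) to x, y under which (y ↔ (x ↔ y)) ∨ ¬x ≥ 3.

21

value 4: 11 assignments (counts)
value 3: 10 assignments (counts)
value 2: 4 assignments
So 21 of the 25 assignments meet the threshold.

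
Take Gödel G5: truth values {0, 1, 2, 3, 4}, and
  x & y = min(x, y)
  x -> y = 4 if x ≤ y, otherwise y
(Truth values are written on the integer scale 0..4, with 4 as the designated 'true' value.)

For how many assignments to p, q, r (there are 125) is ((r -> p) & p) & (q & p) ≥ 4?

5

value 4: 5 assignments (counts)
value 3: 15 assignments
value 2: 25 assignments
value 1: 35 assignments
value 0: 45 assignments
So 5 of the 125 assignments meet the threshold.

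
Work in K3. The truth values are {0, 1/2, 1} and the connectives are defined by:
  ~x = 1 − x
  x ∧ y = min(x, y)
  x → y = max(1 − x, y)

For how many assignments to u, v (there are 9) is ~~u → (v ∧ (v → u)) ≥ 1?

u = 0, v = 0 ↦ 1  ≥
u = 0, v = 1/2 ↦ 1  ≥
u = 0, v = 1 ↦ 1  ≥
u = 1/2, v = 0 ↦ 1/2  <
u = 1/2, v = 1/2 ↦ 1/2  <
u = 1/2, v = 1 ↦ 1/2  <
u = 1, v = 0 ↦ 0  <
u = 1, v = 1/2 ↦ 1/2  <
u = 1, v = 1 ↦ 1  ≥
So 4 of the 9 assignments meet the threshold.

4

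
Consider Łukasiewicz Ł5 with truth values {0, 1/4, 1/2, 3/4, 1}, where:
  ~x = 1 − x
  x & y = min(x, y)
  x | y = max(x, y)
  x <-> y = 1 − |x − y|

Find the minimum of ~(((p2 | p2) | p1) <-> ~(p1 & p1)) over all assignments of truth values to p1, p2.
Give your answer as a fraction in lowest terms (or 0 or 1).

0

Take p1 = 0, p2 = 1:
p2 | p2 = 1 | 1 = 1
(p2 | p2) | p1 = 1 | 0 = 1
p1 & p1 = 0 & 0 = 0
~(p1 & p1) = ~0 = 1
((p2 | p2) | p1) <-> ~(p1 & p1) = 1 <-> 1 = 1
~(((p2 | p2) | p1) <-> ~(p1 & p1)) = ~1 = 0
No assignment yields a value below 0, so this is the minimum.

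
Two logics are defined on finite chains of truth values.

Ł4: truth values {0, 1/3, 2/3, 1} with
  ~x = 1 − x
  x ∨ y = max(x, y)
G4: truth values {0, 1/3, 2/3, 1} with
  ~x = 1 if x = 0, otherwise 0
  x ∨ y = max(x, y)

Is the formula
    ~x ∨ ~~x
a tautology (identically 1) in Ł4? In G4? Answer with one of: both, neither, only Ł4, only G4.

In Ł4: at x = 1/3 the value is 2/3 — not a tautology.
In G4: every assignment gives 1 — tautology.

only G4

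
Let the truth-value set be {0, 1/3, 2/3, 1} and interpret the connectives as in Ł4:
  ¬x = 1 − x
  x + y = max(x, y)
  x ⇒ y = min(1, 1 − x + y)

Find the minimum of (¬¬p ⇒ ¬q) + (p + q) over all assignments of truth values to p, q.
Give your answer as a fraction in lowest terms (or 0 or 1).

Take p = 2/3, q = 2/3:
¬p = ¬2/3 = 1/3
¬¬p = ¬1/3 = 2/3
¬q = ¬2/3 = 1/3
¬¬p ⇒ ¬q = 2/3 ⇒ 1/3 = 2/3
p + q = 2/3 + 2/3 = 2/3
(¬¬p ⇒ ¬q) + (p + q) = 2/3 + 2/3 = 2/3
No assignment yields a value below 2/3, so this is the minimum.

2/3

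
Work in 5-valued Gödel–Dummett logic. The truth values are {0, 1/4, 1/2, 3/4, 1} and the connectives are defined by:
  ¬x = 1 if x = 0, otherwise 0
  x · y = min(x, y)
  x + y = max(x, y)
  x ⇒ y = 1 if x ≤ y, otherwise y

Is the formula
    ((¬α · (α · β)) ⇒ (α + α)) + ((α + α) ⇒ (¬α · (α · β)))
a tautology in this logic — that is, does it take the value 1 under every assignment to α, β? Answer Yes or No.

At α = 1/4, β = 1/4, for instance:
¬α = ¬1/4 = 0
α · β = 1/4 · 1/4 = 1/4
¬α · (α · β) = 0 · 1/4 = 0
α + α = 1/4 + 1/4 = 1/4
(¬α · (α · β)) ⇒ (α + α) = 0 ⇒ 1/4 = 1
(α + α) ⇒ (¬α · (α · β)) = 1/4 ⇒ 0 = 0
((¬α · (α · β)) ⇒ (α + α)) + ((α + α) ⇒ (¬α · (α · β))) = 1 + 0 = 1
and checking the remaining 24 assignments likewise gives ≥ 1 in every case.

Yes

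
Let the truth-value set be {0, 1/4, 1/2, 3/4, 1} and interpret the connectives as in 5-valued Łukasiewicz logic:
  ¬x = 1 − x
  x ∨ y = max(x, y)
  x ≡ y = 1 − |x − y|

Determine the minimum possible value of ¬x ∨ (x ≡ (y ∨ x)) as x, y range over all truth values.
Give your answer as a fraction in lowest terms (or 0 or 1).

Take x = 1/2, y = 1:
¬x = ¬1/2 = 1/2
y ∨ x = 1 ∨ 1/2 = 1
x ≡ (y ∨ x) = 1/2 ≡ 1 = 1/2
¬x ∨ (x ≡ (y ∨ x)) = 1/2 ∨ 1/2 = 1/2
No assignment yields a value below 1/2, so this is the minimum.

1/2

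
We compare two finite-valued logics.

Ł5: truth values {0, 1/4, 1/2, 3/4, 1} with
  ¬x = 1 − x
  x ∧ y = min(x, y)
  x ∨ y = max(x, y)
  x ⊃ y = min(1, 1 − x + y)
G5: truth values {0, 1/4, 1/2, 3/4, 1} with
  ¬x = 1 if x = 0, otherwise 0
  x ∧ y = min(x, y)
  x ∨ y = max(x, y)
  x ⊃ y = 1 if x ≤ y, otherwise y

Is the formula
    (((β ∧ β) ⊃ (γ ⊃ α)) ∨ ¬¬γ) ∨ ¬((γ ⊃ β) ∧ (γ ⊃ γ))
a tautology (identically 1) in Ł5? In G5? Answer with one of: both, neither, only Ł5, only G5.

only G5

In Ł5: at α = 0, β = 1/2, γ = 3/4 the value is 3/4 — not a tautology.
In G5: every assignment gives 1 — tautology.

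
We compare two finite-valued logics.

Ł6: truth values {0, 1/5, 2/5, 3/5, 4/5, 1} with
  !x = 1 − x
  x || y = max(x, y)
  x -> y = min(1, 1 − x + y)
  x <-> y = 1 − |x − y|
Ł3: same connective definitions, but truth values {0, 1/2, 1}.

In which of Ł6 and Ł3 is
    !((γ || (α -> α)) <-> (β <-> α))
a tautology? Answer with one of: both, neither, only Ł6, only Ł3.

neither

In Ł6: at α = 0, β = 0, γ = 0 the value is 0 — not a tautology.
In Ł3: at α = 0, β = 0, γ = 0 the value is 0 — not a tautology.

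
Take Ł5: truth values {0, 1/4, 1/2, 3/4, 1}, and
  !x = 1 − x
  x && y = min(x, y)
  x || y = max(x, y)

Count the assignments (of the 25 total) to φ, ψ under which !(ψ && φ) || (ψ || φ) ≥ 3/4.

24

value 1: 16 assignments (counts)
value 3/4: 8 assignments (counts)
value 1/2: 1 assignment
So 24 of the 25 assignments meet the threshold.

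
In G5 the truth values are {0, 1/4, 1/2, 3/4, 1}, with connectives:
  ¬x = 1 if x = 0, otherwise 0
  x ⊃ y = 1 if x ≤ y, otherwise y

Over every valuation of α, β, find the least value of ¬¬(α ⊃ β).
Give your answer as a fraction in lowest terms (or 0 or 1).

Take α = 1/4, β = 0:
α ⊃ β = 1/4 ⊃ 0 = 0
¬(α ⊃ β) = ¬0 = 1
¬¬(α ⊃ β) = ¬1 = 0
No assignment yields a value below 0, so this is the minimum.

0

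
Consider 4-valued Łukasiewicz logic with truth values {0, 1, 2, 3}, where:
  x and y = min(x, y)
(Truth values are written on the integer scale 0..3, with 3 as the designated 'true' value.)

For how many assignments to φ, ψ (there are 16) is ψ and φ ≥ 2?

φ = 0, ψ = 0 ↦ 0  <
φ = 0, ψ = 1 ↦ 0  <
φ = 0, ψ = 2 ↦ 0  <
φ = 0, ψ = 3 ↦ 0  <
φ = 1, ψ = 0 ↦ 0  <
φ = 1, ψ = 1 ↦ 1  <
φ = 1, ψ = 2 ↦ 1  <
φ = 1, ψ = 3 ↦ 1  <
φ = 2, ψ = 0 ↦ 0  <
φ = 2, ψ = 1 ↦ 1  <
φ = 2, ψ = 2 ↦ 2  ≥
φ = 2, ψ = 3 ↦ 2  ≥
φ = 3, ψ = 0 ↦ 0  <
φ = 3, ψ = 1 ↦ 1  <
φ = 3, ψ = 2 ↦ 2  ≥
φ = 3, ψ = 3 ↦ 3  ≥
So 4 of the 16 assignments meet the threshold.

4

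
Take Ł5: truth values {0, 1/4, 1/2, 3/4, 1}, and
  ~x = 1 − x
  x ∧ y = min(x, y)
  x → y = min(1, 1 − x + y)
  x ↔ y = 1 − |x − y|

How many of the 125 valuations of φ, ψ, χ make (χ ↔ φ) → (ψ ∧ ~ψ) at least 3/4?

value 1: 28 assignments (counts)
value 3/4: 28 assignments (counts)
value 1/2: 33 assignments
value 1/4: 26 assignments
value 0: 10 assignments
So 56 of the 125 assignments meet the threshold.

56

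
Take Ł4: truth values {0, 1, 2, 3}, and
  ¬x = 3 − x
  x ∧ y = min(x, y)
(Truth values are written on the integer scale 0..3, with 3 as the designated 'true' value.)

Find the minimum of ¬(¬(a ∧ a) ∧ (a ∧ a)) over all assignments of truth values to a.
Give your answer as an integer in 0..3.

Take a = 1:
a ∧ a = 1 ∧ 1 = 1
¬(a ∧ a) = ¬1 = 2
a ∧ a = 1 ∧ 1 = 1
¬(a ∧ a) ∧ (a ∧ a) = 2 ∧ 1 = 1
¬(¬(a ∧ a) ∧ (a ∧ a)) = ¬1 = 2
No assignment yields a value below 2, so this is the minimum.

2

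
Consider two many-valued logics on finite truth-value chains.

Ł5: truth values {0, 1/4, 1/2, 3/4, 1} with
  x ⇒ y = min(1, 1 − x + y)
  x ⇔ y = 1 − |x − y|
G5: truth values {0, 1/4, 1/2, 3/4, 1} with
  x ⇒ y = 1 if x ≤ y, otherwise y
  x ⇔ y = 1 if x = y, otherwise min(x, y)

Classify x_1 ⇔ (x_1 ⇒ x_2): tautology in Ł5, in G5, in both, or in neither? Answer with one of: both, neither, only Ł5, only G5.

neither

In Ł5: at x_1 = 0, x_2 = 0 the value is 0 — not a tautology.
In G5: at x_1 = 0, x_2 = 0 the value is 0 — not a tautology.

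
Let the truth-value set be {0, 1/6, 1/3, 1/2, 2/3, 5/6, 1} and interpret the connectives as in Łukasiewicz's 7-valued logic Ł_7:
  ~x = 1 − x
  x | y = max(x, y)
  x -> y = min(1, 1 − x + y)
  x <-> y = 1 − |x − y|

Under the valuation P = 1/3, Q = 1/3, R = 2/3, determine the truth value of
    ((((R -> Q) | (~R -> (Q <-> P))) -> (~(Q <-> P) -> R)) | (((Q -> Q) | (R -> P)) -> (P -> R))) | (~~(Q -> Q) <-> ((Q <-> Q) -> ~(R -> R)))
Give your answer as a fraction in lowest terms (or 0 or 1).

1

R -> Q = 2/3 -> 1/3 = 2/3
~R = ~2/3 = 1/3
Q <-> P = 1/3 <-> 1/3 = 1
~R -> (Q <-> P) = 1/3 -> 1 = 1
(R -> Q) | (~R -> (Q <-> P)) = 2/3 | 1 = 1
Q <-> P = 1/3 <-> 1/3 = 1
~(Q <-> P) = ~1 = 0
~(Q <-> P) -> R = 0 -> 2/3 = 1
((R -> Q) | (~R -> (Q <-> P))) -> (~(Q <-> P) -> R) = 1 -> 1 = 1
Q -> Q = 1/3 -> 1/3 = 1
R -> P = 2/3 -> 1/3 = 2/3
(Q -> Q) | (R -> P) = 1 | 2/3 = 1
P -> R = 1/3 -> 2/3 = 1
((Q -> Q) | (R -> P)) -> (P -> R) = 1 -> 1 = 1
(((R -> Q) | (~R -> (Q <-> P))) -> (~(Q <-> P) -> R)) | (((Q -> Q) | (R -> P)) -> (P -> R)) = 1 | 1 = 1
Q -> Q = 1/3 -> 1/3 = 1
~(Q -> Q) = ~1 = 0
~~(Q -> Q) = ~0 = 1
Q <-> Q = 1/3 <-> 1/3 = 1
R -> R = 2/3 -> 2/3 = 1
~(R -> R) = ~1 = 0
(Q <-> Q) -> ~(R -> R) = 1 -> 0 = 0
~~(Q -> Q) <-> ((Q <-> Q) -> ~(R -> R)) = 1 <-> 0 = 0
((((R -> Q) | (~R -> (Q <-> P))) -> (~(Q <-> P) -> R)) | (((Q -> Q) | (R -> P)) -> (P -> R))) | (~~(Q -> Q) <-> ((Q <-> Q) -> ~(R -> R))) = 1 | 0 = 1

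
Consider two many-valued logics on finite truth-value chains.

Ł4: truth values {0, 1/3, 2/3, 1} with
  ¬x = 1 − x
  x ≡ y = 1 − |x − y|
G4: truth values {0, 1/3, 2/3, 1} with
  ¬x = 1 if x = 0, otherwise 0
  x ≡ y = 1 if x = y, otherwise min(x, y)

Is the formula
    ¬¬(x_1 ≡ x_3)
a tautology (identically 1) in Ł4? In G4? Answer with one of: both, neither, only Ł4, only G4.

neither

In Ł4: at x_1 = 0, x_3 = 1/3 the value is 2/3 — not a tautology.
In G4: at x_1 = 0, x_3 = 1/3 the value is 0 — not a tautology.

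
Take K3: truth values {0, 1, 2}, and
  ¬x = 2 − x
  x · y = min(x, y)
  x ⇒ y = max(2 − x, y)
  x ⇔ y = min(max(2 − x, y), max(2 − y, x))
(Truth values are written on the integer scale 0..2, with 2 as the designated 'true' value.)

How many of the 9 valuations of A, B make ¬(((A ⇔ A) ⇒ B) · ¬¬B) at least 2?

3

A = 0, B = 0 ↦ 2  ≥
A = 0, B = 1 ↦ 1  <
A = 0, B = 2 ↦ 0  <
A = 1, B = 0 ↦ 2  ≥
A = 1, B = 1 ↦ 1  <
A = 1, B = 2 ↦ 0  <
A = 2, B = 0 ↦ 2  ≥
A = 2, B = 1 ↦ 1  <
A = 2, B = 2 ↦ 0  <
So 3 of the 9 assignments meet the threshold.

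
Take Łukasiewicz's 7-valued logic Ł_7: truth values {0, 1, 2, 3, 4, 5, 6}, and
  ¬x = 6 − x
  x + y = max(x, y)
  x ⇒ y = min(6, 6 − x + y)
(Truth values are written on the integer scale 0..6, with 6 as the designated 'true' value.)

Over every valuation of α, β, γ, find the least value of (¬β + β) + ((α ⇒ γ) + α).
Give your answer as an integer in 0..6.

3

Take α = 3, β = 3, γ = 0:
¬β = ¬3 = 3
¬β + β = 3 + 3 = 3
α ⇒ γ = 3 ⇒ 0 = 3
(α ⇒ γ) + α = 3 + 3 = 3
(¬β + β) + ((α ⇒ γ) + α) = 3 + 3 = 3
No assignment yields a value below 3, so this is the minimum.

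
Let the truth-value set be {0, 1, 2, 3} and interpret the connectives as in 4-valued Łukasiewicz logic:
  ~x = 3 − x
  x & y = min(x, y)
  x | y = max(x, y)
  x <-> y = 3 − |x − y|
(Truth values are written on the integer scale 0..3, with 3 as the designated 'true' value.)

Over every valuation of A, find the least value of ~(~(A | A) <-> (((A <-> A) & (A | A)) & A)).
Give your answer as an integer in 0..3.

1

Take A = 1:
A | A = 1 | 1 = 1
~(A | A) = ~1 = 2
A <-> A = 1 <-> 1 = 3
A | A = 1 | 1 = 1
(A <-> A) & (A | A) = 3 & 1 = 1
((A <-> A) & (A | A)) & A = 1 & 1 = 1
~(A | A) <-> (((A <-> A) & (A | A)) & A) = 2 <-> 1 = 2
~(~(A | A) <-> (((A <-> A) & (A | A)) & A)) = ~2 = 1
No assignment yields a value below 1, so this is the minimum.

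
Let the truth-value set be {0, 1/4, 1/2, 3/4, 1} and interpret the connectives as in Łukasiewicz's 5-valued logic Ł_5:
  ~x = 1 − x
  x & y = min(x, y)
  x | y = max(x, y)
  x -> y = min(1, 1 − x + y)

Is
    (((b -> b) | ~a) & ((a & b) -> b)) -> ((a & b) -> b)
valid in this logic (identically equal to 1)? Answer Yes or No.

Yes

At a = 1/4, b = 3/4, for instance:
b -> b = 3/4 -> 3/4 = 1
~a = ~1/4 = 3/4
(b -> b) | ~a = 1 | 3/4 = 1
a & b = 1/4 & 3/4 = 1/4
(a & b) -> b = 1/4 -> 3/4 = 1
((b -> b) | ~a) & ((a & b) -> b) = 1 & 1 = 1
(((b -> b) | ~a) & ((a & b) -> b)) -> ((a & b) -> b) = 1 -> 1 = 1
and checking the remaining 24 assignments likewise gives ≥ 1 in every case.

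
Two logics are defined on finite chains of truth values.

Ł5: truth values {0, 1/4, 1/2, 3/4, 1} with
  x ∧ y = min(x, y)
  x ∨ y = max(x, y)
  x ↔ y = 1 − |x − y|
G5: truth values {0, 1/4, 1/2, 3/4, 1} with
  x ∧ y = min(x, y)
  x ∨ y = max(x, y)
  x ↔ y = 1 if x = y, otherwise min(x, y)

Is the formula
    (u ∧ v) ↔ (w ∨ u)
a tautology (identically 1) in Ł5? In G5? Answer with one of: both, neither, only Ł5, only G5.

neither

In Ł5: at u = 0, v = 0, w = 1/4 the value is 3/4 — not a tautology.
In G5: at u = 0, v = 0, w = 1/4 the value is 0 — not a tautology.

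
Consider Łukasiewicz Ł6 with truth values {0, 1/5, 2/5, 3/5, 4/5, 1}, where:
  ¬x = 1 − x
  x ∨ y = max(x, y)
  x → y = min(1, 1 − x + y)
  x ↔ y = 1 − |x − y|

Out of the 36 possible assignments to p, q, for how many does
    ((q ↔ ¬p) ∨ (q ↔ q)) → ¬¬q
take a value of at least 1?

value 1: 6 assignments (counts)
value 4/5: 6 assignments
value 3/5: 6 assignments
value 2/5: 6 assignments
value 1/5: 6 assignments
value 0: 6 assignments
So 6 of the 36 assignments meet the threshold.

6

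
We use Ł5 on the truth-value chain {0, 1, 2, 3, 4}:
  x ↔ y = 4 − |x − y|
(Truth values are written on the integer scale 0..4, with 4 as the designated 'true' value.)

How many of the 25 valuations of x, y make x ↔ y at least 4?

5

value 4: 5 assignments (counts)
value 3: 8 assignments
value 2: 6 assignments
value 1: 4 assignments
value 0: 2 assignments
So 5 of the 25 assignments meet the threshold.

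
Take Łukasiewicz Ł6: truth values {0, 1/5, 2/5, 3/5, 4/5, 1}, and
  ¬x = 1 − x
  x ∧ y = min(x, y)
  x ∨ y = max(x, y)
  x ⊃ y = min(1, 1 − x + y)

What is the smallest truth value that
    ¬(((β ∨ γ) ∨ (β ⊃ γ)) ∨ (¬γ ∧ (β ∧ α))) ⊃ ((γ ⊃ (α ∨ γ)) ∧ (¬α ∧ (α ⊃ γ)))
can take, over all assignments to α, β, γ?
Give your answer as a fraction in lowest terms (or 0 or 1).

Take α = 1, β = 2/5, γ = 0:
β ∨ γ = 2/5 ∨ 0 = 2/5
β ⊃ γ = 2/5 ⊃ 0 = 3/5
(β ∨ γ) ∨ (β ⊃ γ) = 2/5 ∨ 3/5 = 3/5
¬γ = ¬0 = 1
β ∧ α = 2/5 ∧ 1 = 2/5
¬γ ∧ (β ∧ α) = 1 ∧ 2/5 = 2/5
((β ∨ γ) ∨ (β ⊃ γ)) ∨ (¬γ ∧ (β ∧ α)) = 3/5 ∨ 2/5 = 3/5
¬(((β ∨ γ) ∨ (β ⊃ γ)) ∨ (¬γ ∧ (β ∧ α))) = ¬3/5 = 2/5
α ∨ γ = 1 ∨ 0 = 1
γ ⊃ (α ∨ γ) = 0 ⊃ 1 = 1
¬α = ¬1 = 0
α ⊃ γ = 1 ⊃ 0 = 0
¬α ∧ (α ⊃ γ) = 0 ∧ 0 = 0
(γ ⊃ (α ∨ γ)) ∧ (¬α ∧ (α ⊃ γ)) = 1 ∧ 0 = 0
¬(((β ∨ γ) ∨ (β ⊃ γ)) ∨ (¬γ ∧ (β ∧ α))) ⊃ ((γ ⊃ (α ∨ γ)) ∧ (¬α ∧ (α ⊃ γ))) = 2/5 ⊃ 0 = 3/5
No assignment yields a value below 3/5, so this is the minimum.

3/5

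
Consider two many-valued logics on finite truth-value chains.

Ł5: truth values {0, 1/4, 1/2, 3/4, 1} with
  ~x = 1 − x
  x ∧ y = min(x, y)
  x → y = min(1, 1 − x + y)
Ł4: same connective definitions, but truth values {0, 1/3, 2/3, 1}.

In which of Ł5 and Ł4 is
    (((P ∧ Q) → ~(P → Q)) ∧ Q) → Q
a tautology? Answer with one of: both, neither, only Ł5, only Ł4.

In Ł5: every assignment gives 1 — tautology.
In Ł4: every assignment gives 1 — tautology.

both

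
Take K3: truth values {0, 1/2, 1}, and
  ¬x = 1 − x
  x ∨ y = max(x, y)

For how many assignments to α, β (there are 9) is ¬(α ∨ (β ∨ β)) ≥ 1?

α = 0, β = 0 ↦ 1  ≥
α = 0, β = 1/2 ↦ 1/2  <
α = 0, β = 1 ↦ 0  <
α = 1/2, β = 0 ↦ 1/2  <
α = 1/2, β = 1/2 ↦ 1/2  <
α = 1/2, β = 1 ↦ 0  <
α = 1, β = 0 ↦ 0  <
α = 1, β = 1/2 ↦ 0  <
α = 1, β = 1 ↦ 0  <
So 1 of the 9 assignments meets the threshold.

1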